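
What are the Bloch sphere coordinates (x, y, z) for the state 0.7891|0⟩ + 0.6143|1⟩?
(0.9695, 0, 0.2453)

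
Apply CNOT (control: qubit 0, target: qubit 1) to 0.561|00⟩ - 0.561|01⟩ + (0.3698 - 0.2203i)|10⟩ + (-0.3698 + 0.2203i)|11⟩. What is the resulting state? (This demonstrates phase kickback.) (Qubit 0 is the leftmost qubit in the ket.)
0.561|00⟩ - 0.561|01⟩ + (-0.3698 + 0.2203i)|10⟩ + (0.3698 - 0.2203i)|11⟩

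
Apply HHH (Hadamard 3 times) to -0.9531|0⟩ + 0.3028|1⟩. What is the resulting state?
-0.4598|0⟩ - 0.8881|1⟩

H² = I, so H^3 = H: a single Hadamard. With (a, b) = (-0.9531, 0.3028), H gives ((a + b)/√2, (a − b)/√2) = (-0.4598, -0.8881).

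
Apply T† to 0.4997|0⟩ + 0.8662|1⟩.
0.4997|0⟩ + (0.6125 - 0.6125i)|1⟩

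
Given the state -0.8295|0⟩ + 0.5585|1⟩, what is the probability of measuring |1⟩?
0.3119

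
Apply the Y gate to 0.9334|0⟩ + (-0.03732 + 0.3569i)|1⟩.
(0.3569 + 0.03732i)|0⟩ + 0.9334i|1⟩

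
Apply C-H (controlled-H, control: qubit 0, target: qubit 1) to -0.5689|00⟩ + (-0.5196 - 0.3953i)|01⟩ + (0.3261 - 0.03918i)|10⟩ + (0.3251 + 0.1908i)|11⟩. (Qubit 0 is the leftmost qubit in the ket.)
-0.5689|00⟩ + (-0.5196 - 0.3953i)|01⟩ + (0.4605 + 0.1072i)|10⟩ + (0.0007071 - 0.1626i)|11⟩

C-H leaves the control-|0⟩ kets |00⟩, |01⟩ unchanged and applies H to qubit 1 on the control-|1⟩ pair (|10⟩, |11⟩).
H = [[1/√2, 1/√2], [1/√2, -1/√2]].
With a = amp(|10⟩) = (0.3261 - 0.03918i) and b = amp(|11⟩) = (0.3251 + 0.1908i):
new amp(|10⟩) = (1/√2)·a + (1/√2)·b = (0.4605 + 0.1072i)
new amp(|11⟩) = (1/√2)·a + (-1/√2)·b = (0.0007071 - 0.1626i)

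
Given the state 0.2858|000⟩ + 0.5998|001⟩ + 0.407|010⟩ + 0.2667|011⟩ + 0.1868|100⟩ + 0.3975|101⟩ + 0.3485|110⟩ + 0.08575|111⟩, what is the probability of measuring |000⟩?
0.08168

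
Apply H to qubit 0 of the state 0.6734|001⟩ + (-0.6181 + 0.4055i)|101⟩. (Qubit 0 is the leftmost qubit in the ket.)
(0.0391 + 0.2867i)|001⟩ + (0.9132 - 0.2867i)|101⟩

H on qubit 0 mixes each pair of kets that differ only in qubit 0: amplitudes (a, b) of (|…0…⟩, |…1…⟩) become ((a + b)/√2, (a − b)/√2). Kets absent from the input have amplitude 0.
(|001⟩, |101⟩): (a, b) = (0.6734, (-0.6181 + 0.4055i)) → ((0.0391 + 0.2867i), (0.9132 - 0.2867i))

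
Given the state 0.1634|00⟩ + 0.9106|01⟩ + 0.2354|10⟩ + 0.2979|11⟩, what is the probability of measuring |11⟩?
0.08874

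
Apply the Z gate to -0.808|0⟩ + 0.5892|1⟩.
-0.808|0⟩ - 0.5892|1⟩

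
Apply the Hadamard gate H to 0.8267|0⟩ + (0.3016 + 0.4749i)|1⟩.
(0.7978 + 0.3358i)|0⟩ + (0.3713 - 0.3358i)|1⟩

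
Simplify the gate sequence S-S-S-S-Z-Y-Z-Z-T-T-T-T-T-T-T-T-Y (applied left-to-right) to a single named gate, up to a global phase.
Z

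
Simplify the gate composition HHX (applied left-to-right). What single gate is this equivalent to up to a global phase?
X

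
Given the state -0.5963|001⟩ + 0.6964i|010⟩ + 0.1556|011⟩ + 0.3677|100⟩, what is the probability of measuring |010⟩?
0.485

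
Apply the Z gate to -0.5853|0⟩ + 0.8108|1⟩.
-0.5853|0⟩ - 0.8108|1⟩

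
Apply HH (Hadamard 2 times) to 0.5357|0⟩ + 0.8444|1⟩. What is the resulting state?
0.5357|0⟩ + 0.8444|1⟩

H² = I, so an even number of Hadamards cancels: H^2 = I and the state is unchanged.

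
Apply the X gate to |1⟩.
|0⟩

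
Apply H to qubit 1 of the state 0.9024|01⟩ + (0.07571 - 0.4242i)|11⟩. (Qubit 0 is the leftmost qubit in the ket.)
0.6381|00⟩ - 0.6381|01⟩ + (0.05354 - 0.3i)|10⟩ + (-0.05354 + 0.3i)|11⟩

H on qubit 1 mixes each pair of kets that differ only in qubit 1: amplitudes (a, b) of (|…0…⟩, |…1…⟩) become ((a + b)/√2, (a − b)/√2). Kets absent from the input have amplitude 0.
(|00⟩, |01⟩): (a, b) = (0, 0.9024) → (0.6381, -0.6381)
(|10⟩, |11⟩): (a, b) = (0, (0.07571 - 0.4242i)) → ((0.05354 - 0.3i), (-0.05354 + 0.3i))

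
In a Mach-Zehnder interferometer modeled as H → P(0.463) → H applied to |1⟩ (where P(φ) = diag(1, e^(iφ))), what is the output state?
(0.05264 - 0.2233i)|0⟩ + (0.9474 + 0.2233i)|1⟩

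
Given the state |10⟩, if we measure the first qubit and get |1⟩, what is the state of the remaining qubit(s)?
|0⟩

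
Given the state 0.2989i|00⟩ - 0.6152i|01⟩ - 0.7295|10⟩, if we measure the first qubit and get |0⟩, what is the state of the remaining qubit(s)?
0.437i|0⟩ - 0.8995i|1⟩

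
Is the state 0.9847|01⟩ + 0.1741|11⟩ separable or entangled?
Separable

Writing the state as a|00⟩ + b|01⟩ + c|10⟩ + d|11⟩, it is a product state iff ad − bc = 0.
Here (a, b, c, d) = (0, 0.9847, 0, 0.1741): ad − bc = (0)(0.1741) − (0.9847)(0) = 0, so the state is separable.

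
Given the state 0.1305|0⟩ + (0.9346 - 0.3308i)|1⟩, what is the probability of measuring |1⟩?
0.9829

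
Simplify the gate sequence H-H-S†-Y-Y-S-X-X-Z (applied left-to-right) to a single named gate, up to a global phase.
Z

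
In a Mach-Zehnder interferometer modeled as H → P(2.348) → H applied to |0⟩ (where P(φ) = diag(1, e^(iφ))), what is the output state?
(0.1494 + 0.3564i)|0⟩ + (0.8506 - 0.3564i)|1⟩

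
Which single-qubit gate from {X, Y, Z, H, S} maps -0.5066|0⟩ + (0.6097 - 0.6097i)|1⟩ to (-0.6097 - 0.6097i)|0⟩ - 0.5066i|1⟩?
Y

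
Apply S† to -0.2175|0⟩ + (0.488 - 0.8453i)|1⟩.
-0.2175|0⟩ + (-0.8453 - 0.488i)|1⟩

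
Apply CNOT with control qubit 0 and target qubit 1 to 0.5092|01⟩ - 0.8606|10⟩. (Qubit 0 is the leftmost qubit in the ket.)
0.5092|01⟩ - 0.8606|11⟩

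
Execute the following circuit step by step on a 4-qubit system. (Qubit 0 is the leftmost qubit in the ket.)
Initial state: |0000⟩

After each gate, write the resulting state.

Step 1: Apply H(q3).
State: 1/√2|0000⟩ + 1/√2|0001⟩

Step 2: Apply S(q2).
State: 1/√2|0000⟩ + 1/√2|0001⟩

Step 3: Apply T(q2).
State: 1/√2|0000⟩ + 1/√2|0001⟩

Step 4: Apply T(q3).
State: 1/√2|0000⟩ + (1/2 + (1/2)i)|0001⟩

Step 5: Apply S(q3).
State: 1/√2|0000⟩ + (-1/2 + (1/2)i)|0001⟩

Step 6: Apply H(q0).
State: 1/2|0000⟩ + (-1/√8 + (1/√8)i)|0001⟩ + 1/2|1000⟩ + (-1/√8 + (1/√8)i)|1001⟩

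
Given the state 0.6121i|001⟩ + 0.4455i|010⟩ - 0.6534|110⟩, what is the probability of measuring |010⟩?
0.1985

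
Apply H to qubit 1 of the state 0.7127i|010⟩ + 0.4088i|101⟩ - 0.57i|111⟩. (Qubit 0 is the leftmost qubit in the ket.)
0.504i|000⟩ - 0.504i|010⟩ - 0.114i|101⟩ + 0.6921i|111⟩

H on qubit 1 mixes each pair of kets that differ only in qubit 1: amplitudes (a, b) of (|…0…⟩, |…1…⟩) become ((a + b)/√2, (a − b)/√2). Kets absent from the input have amplitude 0.
(|000⟩, |010⟩): (a, b) = (0, 0.7127i) → (0.504i, -0.504i)
(|101⟩, |111⟩): (a, b) = (0.4088i, -0.57i) → (-0.114i, 0.6921i)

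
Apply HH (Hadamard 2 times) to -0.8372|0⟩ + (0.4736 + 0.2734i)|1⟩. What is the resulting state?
-0.8372|0⟩ + (0.4736 + 0.2734i)|1⟩

H² = I, so an even number of Hadamards cancels: H^2 = I and the state is unchanged.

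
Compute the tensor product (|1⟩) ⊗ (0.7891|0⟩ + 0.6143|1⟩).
0.7891|10⟩ + 0.6143|11⟩

amp(|b₁b₂…⟩) = product of the factor amplitudes for bits b₁, b₂, …; only kets whose every factor amplitude is nonzero survive.
|10⟩: (1)(0.7891) = 0.7891
|11⟩: (1)(0.6143) = 0.6143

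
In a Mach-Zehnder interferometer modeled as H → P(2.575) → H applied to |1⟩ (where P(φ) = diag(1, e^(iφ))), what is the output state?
(0.9219 - 0.2684i)|0⟩ + (0.07813 + 0.2684i)|1⟩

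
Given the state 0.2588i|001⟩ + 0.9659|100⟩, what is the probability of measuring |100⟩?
0.933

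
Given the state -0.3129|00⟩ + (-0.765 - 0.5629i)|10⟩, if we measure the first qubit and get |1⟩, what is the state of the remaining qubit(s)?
(-0.8054 - 0.5927i)|0⟩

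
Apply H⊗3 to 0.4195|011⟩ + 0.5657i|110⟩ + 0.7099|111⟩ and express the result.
(0.3993 + 0.2i)|000⟩ + (-0.3993 + 0.2i)|001⟩ + (-0.3993 - 0.2i)|010⟩ + (0.3993 - 0.2i)|011⟩ + (-0.1027 - 0.2i)|100⟩ + (0.1027 - 0.2i)|101⟩ + (0.1027 + 0.2i)|110⟩ + (-0.1027 + 0.2i)|111⟩

H⊗3 gives amp(|y⟩) = (1/2√2) Σ_x (−1)^(x·y) amp(|x⟩), where x·y is the number of positions in which both x and y have a 1.
|000⟩: (0.4195 + 0.5657i + 0.7099)/(2√2) = (0.3993 + 0.2i)
|001⟩: (-0.4195 + 0.5657i - 0.7099)/(2√2) = (-0.3993 + 0.2i)
|010⟩: (-0.4195 - 0.5657i - 0.7099)/(2√2) = (-0.3993 - 0.2i)
|011⟩: (0.4195 - 0.5657i + 0.7099)/(2√2) = (0.3993 - 0.2i)
|100⟩: (0.4195 - 0.5657i - 0.7099)/(2√2) = (-0.1027 - 0.2i)
|101⟩: (-0.4195 - 0.5657i + 0.7099)/(2√2) = (0.1027 - 0.2i)
|110⟩: (-0.4195 + 0.5657i + 0.7099)/(2√2) = (0.1027 + 0.2i)
|111⟩: (0.4195 + 0.5657i - 0.7099)/(2√2) = (-0.1027 + 0.2i)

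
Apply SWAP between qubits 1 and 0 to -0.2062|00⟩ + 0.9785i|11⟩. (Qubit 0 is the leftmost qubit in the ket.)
-0.2062|00⟩ + 0.9785i|11⟩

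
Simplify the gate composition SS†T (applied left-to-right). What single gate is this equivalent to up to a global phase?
T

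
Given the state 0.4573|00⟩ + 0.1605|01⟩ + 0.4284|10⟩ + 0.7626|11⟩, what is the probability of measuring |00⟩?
0.2091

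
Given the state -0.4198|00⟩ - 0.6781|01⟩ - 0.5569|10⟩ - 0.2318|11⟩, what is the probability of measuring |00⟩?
0.1762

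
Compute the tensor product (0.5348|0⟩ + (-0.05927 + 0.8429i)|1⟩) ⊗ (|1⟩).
0.5348|01⟩ + (-0.05927 + 0.8429i)|11⟩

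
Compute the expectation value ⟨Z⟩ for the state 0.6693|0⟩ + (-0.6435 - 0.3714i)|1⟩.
-0.1041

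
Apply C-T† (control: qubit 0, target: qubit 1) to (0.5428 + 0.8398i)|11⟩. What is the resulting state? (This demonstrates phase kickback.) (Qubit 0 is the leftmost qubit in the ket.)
(0.9776 + 0.21i)|11⟩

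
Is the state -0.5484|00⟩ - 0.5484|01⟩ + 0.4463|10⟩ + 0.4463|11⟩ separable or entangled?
Separable

Writing the state as a|00⟩ + b|01⟩ + c|10⟩ + d|11⟩, it is a product state iff ad − bc = 0.
Here (a, b, c, d) = (-0.5484, -0.5484, 0.4463, 0.4463): ad − bc = (-0.5484)(0.4463) − (-0.5484)(0.4463) = 0, so the state is separable.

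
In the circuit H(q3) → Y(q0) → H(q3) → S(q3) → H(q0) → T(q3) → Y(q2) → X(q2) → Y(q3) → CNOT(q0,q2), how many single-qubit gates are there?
9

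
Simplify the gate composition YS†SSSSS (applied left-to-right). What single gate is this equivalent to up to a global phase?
Y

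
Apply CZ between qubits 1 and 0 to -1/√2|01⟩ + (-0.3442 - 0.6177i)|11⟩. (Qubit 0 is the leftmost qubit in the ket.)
-1/√2|01⟩ + (0.3442 + 0.6177i)|11⟩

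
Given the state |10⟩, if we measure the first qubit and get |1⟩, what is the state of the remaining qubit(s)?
|0⟩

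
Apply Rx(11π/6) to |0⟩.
-0.9659|0⟩ - 0.2588i|1⟩

Rx(11π/6) = [[cos(θ/2), −i·sin(θ/2)], [−i·sin(θ/2), cos(θ/2)]]; θ = 11π/6, cos(θ/2) ≈ -0.965926, sin(θ/2) ≈ 0.258819.
With a = amp(|0⟩) = 1 and b = amp(|1⟩) = 0:
new amp(|0⟩) = (-0.965926)·a + (-0.258819i)·b = -0.9659
new amp(|1⟩) = (-0.258819i)·a + (-0.965926)·b = -0.2588i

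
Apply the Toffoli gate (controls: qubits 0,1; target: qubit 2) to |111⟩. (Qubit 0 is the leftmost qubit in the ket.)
|110⟩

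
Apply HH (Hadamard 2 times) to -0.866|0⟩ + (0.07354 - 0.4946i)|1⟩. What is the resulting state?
-0.866|0⟩ + (0.07354 - 0.4946i)|1⟩

H² = I, so an even number of Hadamards cancels: H^2 = I and the state is unchanged.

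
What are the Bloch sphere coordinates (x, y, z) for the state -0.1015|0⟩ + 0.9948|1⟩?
(-0.2019, 0, -0.9793)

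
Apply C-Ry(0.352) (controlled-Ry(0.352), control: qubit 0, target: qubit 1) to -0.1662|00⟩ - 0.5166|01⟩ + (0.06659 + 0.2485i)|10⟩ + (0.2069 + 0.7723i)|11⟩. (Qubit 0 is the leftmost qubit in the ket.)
-0.1662|00⟩ - 0.5166|01⟩ + (0.02933 + 0.1094i)|10⟩ + (0.2154 + 0.8039i)|11⟩

C-Ry(0.352) leaves the control-|0⟩ kets |00⟩, |01⟩ unchanged and applies Ry(0.352) to qubit 1 on the control-|1⟩ pair (|10⟩, |11⟩).
Ry(0.352) = [[cos(θ/2), −sin(θ/2)], [sin(θ/2), cos(θ/2)]]; θ = 0.352, cos(θ/2) ≈ 0.984552, sin(θ/2) ≈ 0.175093.
With a = amp(|10⟩) = (0.06659 + 0.2485i) and b = amp(|11⟩) = (0.2069 + 0.7723i):
new amp(|10⟩) = (0.984552)·a + (-0.175093)·b = (0.02933 + 0.1094i)
new amp(|11⟩) = (0.175093)·a + (0.984552)·b = (0.2154 + 0.8039i)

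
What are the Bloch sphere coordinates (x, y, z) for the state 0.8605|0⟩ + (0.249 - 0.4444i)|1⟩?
(0.4285, -0.7648, 0.481)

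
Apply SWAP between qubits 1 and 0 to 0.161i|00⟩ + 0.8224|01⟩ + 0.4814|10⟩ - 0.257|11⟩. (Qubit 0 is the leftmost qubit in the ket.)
0.161i|00⟩ + 0.4814|01⟩ + 0.8224|10⟩ - 0.257|11⟩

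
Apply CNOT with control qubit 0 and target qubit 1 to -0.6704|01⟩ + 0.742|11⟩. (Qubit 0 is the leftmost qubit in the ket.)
-0.6704|01⟩ + 0.742|10⟩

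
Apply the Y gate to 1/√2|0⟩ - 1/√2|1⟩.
(1/√2)i|0⟩ + (1/√2)i|1⟩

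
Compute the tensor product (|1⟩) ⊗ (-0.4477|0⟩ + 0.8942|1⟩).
-0.4477|10⟩ + 0.8942|11⟩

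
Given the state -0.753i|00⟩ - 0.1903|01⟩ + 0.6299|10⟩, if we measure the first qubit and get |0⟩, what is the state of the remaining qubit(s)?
-0.9695i|0⟩ - 0.245|1⟩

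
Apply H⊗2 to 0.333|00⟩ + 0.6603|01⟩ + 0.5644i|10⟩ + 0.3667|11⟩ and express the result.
(0.68 + 0.2822i)|00⟩ + (-0.347 + 0.2822i)|01⟩ + (0.3133 - 0.2822i)|10⟩ + (0.0197 - 0.2822i)|11⟩

H⊗2 gives amp(|y⟩) = (1/2) Σ_x (−1)^(x·y) amp(|x⟩), where x·y is the number of positions in which both x and y have a 1.
|00⟩: (0.333 + 0.6603 + 0.5644i + 0.3667)/2 = (0.68 + 0.2822i)
|01⟩: (0.333 - 0.6603 + 0.5644i - 0.3667)/2 = (-0.347 + 0.2822i)
|10⟩: (0.333 + 0.6603 - 0.5644i - 0.3667)/2 = (0.3133 - 0.2822i)
|11⟩: (0.333 - 0.6603 - 0.5644i + 0.3667)/2 = (0.0197 - 0.2822i)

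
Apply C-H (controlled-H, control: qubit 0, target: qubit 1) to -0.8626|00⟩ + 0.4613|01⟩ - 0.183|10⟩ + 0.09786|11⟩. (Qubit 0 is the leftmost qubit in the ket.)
-0.8626|00⟩ + 0.4613|01⟩ - 0.0602|10⟩ - 0.1986|11⟩

C-H leaves the control-|0⟩ kets |00⟩, |01⟩ unchanged and applies H to qubit 1 on the control-|1⟩ pair (|10⟩, |11⟩).
H = [[1/√2, 1/√2], [1/√2, -1/√2]].
With a = amp(|10⟩) = -0.183 and b = amp(|11⟩) = 0.09786:
new amp(|10⟩) = (1/√2)·a + (1/√2)·b = -0.0602
new amp(|11⟩) = (1/√2)·a + (-1/√2)·b = -0.1986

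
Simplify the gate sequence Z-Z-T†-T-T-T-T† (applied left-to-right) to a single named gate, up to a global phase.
T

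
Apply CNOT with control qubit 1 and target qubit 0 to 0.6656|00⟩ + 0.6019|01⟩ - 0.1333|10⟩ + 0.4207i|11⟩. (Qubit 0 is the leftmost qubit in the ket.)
0.6656|00⟩ + 0.4207i|01⟩ - 0.1333|10⟩ + 0.6019|11⟩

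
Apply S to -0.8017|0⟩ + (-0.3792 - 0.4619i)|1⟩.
-0.8017|0⟩ + (0.4619 - 0.3792i)|1⟩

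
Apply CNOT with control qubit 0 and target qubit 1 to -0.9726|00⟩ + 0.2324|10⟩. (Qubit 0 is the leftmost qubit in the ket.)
-0.9726|00⟩ + 0.2324|11⟩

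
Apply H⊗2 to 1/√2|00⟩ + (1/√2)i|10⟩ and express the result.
(1/√8 + (1/√8)i)|00⟩ + (1/√8 + (1/√8)i)|01⟩ + (1/√8 - (1/√8)i)|10⟩ + (1/√8 - (1/√8)i)|11⟩

H⊗2 gives amp(|y⟩) = (1/2) Σ_x (−1)^(x·y) amp(|x⟩), where x·y is the number of positions in which both x and y have a 1.
|00⟩: (1/√2 + (1/√2)i)/2 = (1/√8 + (1/√8)i)
|01⟩: (1/√2 + (1/√2)i)/2 = (1/√8 + (1/√8)i)
|10⟩: (1/√2 - (1/√2)i)/2 = (1/√8 - (1/√8)i)
|11⟩: (1/√2 - (1/√2)i)/2 = (1/√8 - (1/√8)i)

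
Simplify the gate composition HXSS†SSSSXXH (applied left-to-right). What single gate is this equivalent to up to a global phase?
Z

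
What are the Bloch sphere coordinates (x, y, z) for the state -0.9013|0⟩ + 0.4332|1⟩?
(-0.7809, 0, 0.6247)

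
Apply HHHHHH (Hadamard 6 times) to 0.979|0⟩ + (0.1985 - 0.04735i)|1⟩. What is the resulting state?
0.979|0⟩ + (0.1985 - 0.04735i)|1⟩

H² = I, so an even number of Hadamards cancels: H^6 = I and the state is unchanged.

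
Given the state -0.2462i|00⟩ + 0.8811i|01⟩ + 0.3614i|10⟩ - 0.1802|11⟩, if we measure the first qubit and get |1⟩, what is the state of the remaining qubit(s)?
0.8949i|0⟩ - 0.4462|1⟩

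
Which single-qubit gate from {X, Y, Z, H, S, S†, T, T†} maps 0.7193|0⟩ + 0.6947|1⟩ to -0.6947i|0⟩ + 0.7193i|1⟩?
Y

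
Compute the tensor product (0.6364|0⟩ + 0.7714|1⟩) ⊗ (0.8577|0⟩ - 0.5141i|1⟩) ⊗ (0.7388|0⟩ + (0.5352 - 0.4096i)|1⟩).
0.4033|000⟩ + (0.2921 - 0.2236i)|001⟩ - 0.2417i|010⟩ + (-0.134 - 0.1751i)|011⟩ + 0.4888|100⟩ + (0.3541 - 0.271i)|101⟩ - 0.293i|110⟩ + (-0.1624 - 0.2122i)|111⟩

amp(|b₁b₂…⟩) = product of the factor amplitudes for bits b₁, b₂, …; only kets whose every factor amplitude is nonzero survive.
|000⟩: (0.6364)(0.8577)(0.7388) = 0.4033
|001⟩: (0.6364)(0.8577)(0.5352 - 0.4096i) = (0.2921 - 0.2236i)
|010⟩: (0.6364)(-0.5141i)(0.7388) = -0.2417i
|011⟩: (0.6364)(-0.5141i)(0.5352 - 0.4096i) = (-0.134 - 0.1751i)
|100⟩: (0.7714)(0.8577)(0.7388) = 0.4888
|101⟩: (0.7714)(0.8577)(0.5352 - 0.4096i) = (0.3541 - 0.271i)
|110⟩: (0.7714)(-0.5141i)(0.7388) = -0.293i
|111⟩: (0.7714)(-0.5141i)(0.5352 - 0.4096i) = (-0.1624 - 0.2122i)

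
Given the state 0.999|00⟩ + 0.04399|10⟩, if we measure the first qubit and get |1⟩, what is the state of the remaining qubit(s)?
|0⟩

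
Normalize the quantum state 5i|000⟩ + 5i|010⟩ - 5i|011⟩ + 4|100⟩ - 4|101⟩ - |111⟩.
0.4811i|000⟩ + 0.4811i|010⟩ - 0.4811i|011⟩ + 0.3849|100⟩ - 0.3849|101⟩ - 0.09623|111⟩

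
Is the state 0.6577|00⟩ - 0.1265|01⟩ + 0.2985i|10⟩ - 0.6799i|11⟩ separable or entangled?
Entangled

Writing the state as a|00⟩ + b|01⟩ + c|10⟩ + d|11⟩, it is a product state iff ad − bc = 0.
Here (a, b, c, d) = (0.6577, -0.1265, 0.2985i, -0.6799i): ad − bc = (0.6577)(-0.6799i) − (-0.1265)(0.2985i) = -0.4094i ≠ 0, so the state is entangled.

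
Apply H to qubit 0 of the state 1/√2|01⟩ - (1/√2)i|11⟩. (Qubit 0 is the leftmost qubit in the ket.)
(1/2 - (1/2)i)|01⟩ + (1/2 + (1/2)i)|11⟩

H on qubit 0 mixes each pair of kets that differ only in qubit 0: amplitudes (a, b) of (|…0…⟩, |…1…⟩) become ((a + b)/√2, (a − b)/√2). Kets absent from the input have amplitude 0.
(|01⟩, |11⟩): (a, b) = (1/√2, -(1/√2)i) → ((1/2 - (1/2)i), (1/2 + (1/2)i))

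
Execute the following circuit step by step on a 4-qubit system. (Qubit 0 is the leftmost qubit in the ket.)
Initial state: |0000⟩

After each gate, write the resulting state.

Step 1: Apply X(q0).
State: |1000⟩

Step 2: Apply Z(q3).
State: |1000⟩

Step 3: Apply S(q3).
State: |1000⟩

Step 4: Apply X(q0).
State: |0000⟩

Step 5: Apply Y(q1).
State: i|0100⟩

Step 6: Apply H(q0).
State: (1/√2)i|0100⟩ + (1/√2)i|1100⟩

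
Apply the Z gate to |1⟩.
-|1⟩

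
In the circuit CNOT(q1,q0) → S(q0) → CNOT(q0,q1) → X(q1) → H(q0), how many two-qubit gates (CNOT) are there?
2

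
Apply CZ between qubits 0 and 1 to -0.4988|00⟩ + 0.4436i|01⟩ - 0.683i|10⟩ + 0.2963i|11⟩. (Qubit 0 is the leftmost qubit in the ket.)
-0.4988|00⟩ + 0.4436i|01⟩ - 0.683i|10⟩ - 0.2963i|11⟩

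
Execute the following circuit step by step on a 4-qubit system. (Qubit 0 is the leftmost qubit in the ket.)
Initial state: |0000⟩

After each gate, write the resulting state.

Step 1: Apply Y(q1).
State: i|0100⟩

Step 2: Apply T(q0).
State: i|0100⟩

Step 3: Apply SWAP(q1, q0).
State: i|1000⟩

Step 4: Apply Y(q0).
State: |0000⟩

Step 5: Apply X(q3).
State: |0001⟩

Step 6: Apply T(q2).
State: |0001⟩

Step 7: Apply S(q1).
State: |0001⟩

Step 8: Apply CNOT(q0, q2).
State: |0001⟩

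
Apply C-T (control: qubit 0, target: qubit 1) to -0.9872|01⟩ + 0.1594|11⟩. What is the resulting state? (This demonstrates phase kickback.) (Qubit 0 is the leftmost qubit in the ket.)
-0.9872|01⟩ + (0.1127 + 0.1127i)|11⟩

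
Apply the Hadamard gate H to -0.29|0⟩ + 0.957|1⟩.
0.4716|0⟩ - 0.8818|1⟩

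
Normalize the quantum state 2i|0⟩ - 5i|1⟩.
0.3714i|0⟩ - 0.9285i|1⟩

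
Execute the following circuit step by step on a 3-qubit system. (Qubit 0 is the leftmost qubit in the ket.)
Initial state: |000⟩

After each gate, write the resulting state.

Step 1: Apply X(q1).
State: |010⟩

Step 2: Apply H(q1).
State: 1/√2|000⟩ - 1/√2|010⟩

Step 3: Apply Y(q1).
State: (1/√2)i|000⟩ + (1/√2)i|010⟩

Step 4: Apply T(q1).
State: (1/√2)i|000⟩ + (-1/2 + (1/2)i)|010⟩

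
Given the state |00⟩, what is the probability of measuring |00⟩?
1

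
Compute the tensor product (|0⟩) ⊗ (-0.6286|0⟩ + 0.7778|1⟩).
-0.6286|00⟩ + 0.7778|01⟩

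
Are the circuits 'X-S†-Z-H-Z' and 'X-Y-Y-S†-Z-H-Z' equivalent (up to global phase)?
Yes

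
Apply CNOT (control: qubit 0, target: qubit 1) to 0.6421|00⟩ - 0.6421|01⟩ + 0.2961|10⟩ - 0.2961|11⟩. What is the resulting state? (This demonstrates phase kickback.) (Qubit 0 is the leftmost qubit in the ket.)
0.6421|00⟩ - 0.6421|01⟩ - 0.2961|10⟩ + 0.2961|11⟩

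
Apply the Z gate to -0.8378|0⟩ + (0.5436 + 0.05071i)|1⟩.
-0.8378|0⟩ + (-0.5436 - 0.05071i)|1⟩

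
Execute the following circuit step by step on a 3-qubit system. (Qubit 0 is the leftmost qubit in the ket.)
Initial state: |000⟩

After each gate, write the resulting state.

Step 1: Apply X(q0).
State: |100⟩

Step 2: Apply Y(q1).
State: i|110⟩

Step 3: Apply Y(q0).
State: |010⟩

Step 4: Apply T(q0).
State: |010⟩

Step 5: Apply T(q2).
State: |010⟩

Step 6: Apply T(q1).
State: (1/√2 + (1/√2)i)|010⟩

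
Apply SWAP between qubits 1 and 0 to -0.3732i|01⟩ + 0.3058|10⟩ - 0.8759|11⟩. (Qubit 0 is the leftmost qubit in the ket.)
0.3058|01⟩ - 0.3732i|10⟩ - 0.8759|11⟩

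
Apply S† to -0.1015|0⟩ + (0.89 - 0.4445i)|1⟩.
-0.1015|0⟩ + (-0.4445 - 0.89i)|1⟩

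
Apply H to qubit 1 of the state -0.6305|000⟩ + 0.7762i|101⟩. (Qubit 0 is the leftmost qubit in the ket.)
-0.4458|000⟩ - 0.4458|010⟩ + 0.5489i|101⟩ + 0.5489i|111⟩

H on qubit 1 mixes each pair of kets that differ only in qubit 1: amplitudes (a, b) of (|…0…⟩, |…1…⟩) become ((a + b)/√2, (a − b)/√2). Kets absent from the input have amplitude 0.
(|000⟩, |010⟩): (a, b) = (-0.6305, 0) → (-0.4458, -0.4458)
(|101⟩, |111⟩): (a, b) = (0.7762i, 0) → (0.5489i, 0.5489i)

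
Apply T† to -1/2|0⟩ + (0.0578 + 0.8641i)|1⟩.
-1/2|0⟩ + (0.6519 + 0.5701i)|1⟩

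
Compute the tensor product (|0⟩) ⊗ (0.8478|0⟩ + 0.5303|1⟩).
0.8478|00⟩ + 0.5303|01⟩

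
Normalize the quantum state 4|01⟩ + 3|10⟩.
0.8|01⟩ + 0.6|10⟩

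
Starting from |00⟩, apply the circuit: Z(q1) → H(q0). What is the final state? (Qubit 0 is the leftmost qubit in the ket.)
1/√2|00⟩ + 1/√2|10⟩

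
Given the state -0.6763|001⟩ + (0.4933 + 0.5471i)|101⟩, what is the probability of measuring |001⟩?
0.4574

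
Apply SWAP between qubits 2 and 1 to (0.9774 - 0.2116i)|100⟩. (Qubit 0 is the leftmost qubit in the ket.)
(0.9774 - 0.2116i)|100⟩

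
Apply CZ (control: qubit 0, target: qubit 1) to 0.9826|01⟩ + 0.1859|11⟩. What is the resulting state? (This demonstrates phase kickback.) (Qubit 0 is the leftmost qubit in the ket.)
0.9826|01⟩ - 0.1859|11⟩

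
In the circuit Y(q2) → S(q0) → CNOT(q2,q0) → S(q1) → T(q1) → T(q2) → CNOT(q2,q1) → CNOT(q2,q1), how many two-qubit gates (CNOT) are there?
3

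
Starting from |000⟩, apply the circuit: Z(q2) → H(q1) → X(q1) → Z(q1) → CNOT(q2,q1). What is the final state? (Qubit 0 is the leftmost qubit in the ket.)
1/√2|000⟩ - 1/√2|010⟩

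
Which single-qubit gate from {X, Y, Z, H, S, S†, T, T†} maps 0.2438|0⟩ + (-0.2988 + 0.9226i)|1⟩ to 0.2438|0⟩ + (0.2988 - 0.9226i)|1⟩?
Z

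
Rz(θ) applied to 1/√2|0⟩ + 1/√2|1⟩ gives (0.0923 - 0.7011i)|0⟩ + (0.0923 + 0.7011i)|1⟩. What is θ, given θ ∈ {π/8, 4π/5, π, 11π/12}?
11π/12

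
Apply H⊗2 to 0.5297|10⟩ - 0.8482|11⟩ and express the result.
-0.1593|00⟩ + 0.689|01⟩ + 0.1593|10⟩ - 0.689|11⟩

H⊗2 gives amp(|y⟩) = (1/2) Σ_x (−1)^(x·y) amp(|x⟩), where x·y is the number of positions in which both x and y have a 1.
|00⟩: (0.5297 - 0.8482)/2 = -0.1593
|01⟩: (0.5297 + 0.8482)/2 = 0.689
|10⟩: (-0.5297 + 0.8482)/2 = 0.1593
|11⟩: (-0.5297 - 0.8482)/2 = -0.689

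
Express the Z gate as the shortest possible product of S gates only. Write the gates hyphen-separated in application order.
S-S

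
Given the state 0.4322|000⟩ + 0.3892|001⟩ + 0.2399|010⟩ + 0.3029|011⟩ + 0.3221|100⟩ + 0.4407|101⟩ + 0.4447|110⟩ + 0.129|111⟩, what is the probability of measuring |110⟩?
0.1978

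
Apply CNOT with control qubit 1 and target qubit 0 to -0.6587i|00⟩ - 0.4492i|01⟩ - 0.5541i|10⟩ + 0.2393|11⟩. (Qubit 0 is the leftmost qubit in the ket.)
-0.6587i|00⟩ + 0.2393|01⟩ - 0.5541i|10⟩ - 0.4492i|11⟩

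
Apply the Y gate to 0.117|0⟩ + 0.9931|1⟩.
-0.9931i|0⟩ + 0.117i|1⟩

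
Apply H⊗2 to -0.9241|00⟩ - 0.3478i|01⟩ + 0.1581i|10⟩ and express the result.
(-0.4621 - 0.09485i)|00⟩ + (-0.4621 + 0.253i)|01⟩ + (-0.4621 - 0.253i)|10⟩ + (-0.4621 + 0.09485i)|11⟩

H⊗2 gives amp(|y⟩) = (1/2) Σ_x (−1)^(x·y) amp(|x⟩), where x·y is the number of positions in which both x and y have a 1.
|00⟩: (-0.9241 - 0.3478i + 0.1581i)/2 = (-0.4621 - 0.09485i)
|01⟩: (-0.9241 + 0.3478i + 0.1581i)/2 = (-0.4621 + 0.253i)
|10⟩: (-0.9241 - 0.3478i - 0.1581i)/2 = (-0.4621 - 0.253i)
|11⟩: (-0.9241 + 0.3478i - 0.1581i)/2 = (-0.4621 + 0.09485i)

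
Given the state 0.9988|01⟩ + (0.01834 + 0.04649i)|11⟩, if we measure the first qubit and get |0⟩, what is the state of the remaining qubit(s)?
|1⟩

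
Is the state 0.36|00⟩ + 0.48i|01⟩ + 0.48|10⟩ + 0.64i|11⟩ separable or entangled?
Separable

Writing the state as a|00⟩ + b|01⟩ + c|10⟩ + d|11⟩, it is a product state iff ad − bc = 0.
Here (a, b, c, d) = (0.36, 0.48i, 0.48, 0.64i): ad − bc = (0.36)(0.64i) − (0.48i)(0.48) = 0, so the state is separable.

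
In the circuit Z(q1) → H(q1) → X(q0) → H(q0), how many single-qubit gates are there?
4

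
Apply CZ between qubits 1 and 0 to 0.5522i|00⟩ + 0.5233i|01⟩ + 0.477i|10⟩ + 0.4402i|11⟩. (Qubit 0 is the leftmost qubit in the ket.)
0.5522i|00⟩ + 0.5233i|01⟩ + 0.477i|10⟩ - 0.4402i|11⟩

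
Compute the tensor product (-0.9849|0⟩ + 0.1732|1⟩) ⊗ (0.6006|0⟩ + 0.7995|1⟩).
-0.5915|00⟩ - 0.7874|01⟩ + 0.104|10⟩ + 0.1385|11⟩

amp(|b₁b₂…⟩) = product of the factor amplitudes for bits b₁, b₂, …; only kets whose every factor amplitude is nonzero survive.
|00⟩: (-0.9849)(0.6006) = -0.5915
|01⟩: (-0.9849)(0.7995) = -0.7874
|10⟩: (0.1732)(0.6006) = 0.104
|11⟩: (0.1732)(0.7995) = 0.1385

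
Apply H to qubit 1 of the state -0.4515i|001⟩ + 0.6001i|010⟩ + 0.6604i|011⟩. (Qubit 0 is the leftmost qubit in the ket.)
0.4243i|000⟩ + 0.1477i|001⟩ - 0.4243i|010⟩ - 0.7862i|011⟩

H on qubit 1 mixes each pair of kets that differ only in qubit 1: amplitudes (a, b) of (|…0…⟩, |…1…⟩) become ((a + b)/√2, (a − b)/√2). Kets absent from the input have amplitude 0.
(|000⟩, |010⟩): (a, b) = (0, 0.6001i) → (0.4243i, -0.4243i)
(|001⟩, |011⟩): (a, b) = (-0.4515i, 0.6604i) → (0.1477i, -0.7862i)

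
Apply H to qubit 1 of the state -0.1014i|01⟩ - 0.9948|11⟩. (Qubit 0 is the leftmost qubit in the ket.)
-0.0717i|00⟩ + 0.0717i|01⟩ - 0.7034|10⟩ + 0.7034|11⟩

H on qubit 1 mixes each pair of kets that differ only in qubit 1: amplitudes (a, b) of (|…0…⟩, |…1…⟩) become ((a + b)/√2, (a − b)/√2). Kets absent from the input have amplitude 0.
(|00⟩, |01⟩): (a, b) = (0, -0.1014i) → (-0.0717i, 0.0717i)
(|10⟩, |11⟩): (a, b) = (0, -0.9948) → (-0.7034, 0.7034)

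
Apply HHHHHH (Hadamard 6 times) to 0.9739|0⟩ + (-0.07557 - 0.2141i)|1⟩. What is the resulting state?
0.9739|0⟩ + (-0.07557 - 0.2141i)|1⟩

H² = I, so an even number of Hadamards cancels: H^6 = I and the state is unchanged.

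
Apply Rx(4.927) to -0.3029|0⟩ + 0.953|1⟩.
(0.2359 - 0.5978i)|0⟩ + (-0.7422 + 0.19i)|1⟩

Rx(4.927) = [[cos(θ/2), −i·sin(θ/2)], [−i·sin(θ/2), cos(θ/2)]]; θ = 4.927, cos(θ/2) ≈ -0.778771, sin(θ/2) ≈ 0.627309.
With a = amp(|0⟩) = -0.3029 and b = amp(|1⟩) = 0.953:
new amp(|0⟩) = (-0.778771)·a + (-0.627309i)·b = (0.2359 - 0.5978i)
new amp(|1⟩) = (-0.627309i)·a + (-0.778771)·b = (-0.7422 + 0.19i)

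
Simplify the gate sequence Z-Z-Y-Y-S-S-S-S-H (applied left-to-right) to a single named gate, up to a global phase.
H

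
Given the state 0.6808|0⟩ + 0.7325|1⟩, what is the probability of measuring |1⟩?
0.5366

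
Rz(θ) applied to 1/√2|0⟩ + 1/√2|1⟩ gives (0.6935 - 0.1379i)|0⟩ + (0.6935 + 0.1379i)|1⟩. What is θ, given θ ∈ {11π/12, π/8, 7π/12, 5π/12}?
π/8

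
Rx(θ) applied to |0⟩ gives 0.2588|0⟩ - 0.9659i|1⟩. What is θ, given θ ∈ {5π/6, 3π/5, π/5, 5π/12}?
5π/6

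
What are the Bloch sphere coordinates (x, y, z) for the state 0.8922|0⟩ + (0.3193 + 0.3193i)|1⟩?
(0.5698, 0.5698, 0.5921)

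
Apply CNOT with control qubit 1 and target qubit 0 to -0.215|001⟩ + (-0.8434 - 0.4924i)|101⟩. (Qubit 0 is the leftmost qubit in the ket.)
-0.215|001⟩ + (-0.8434 - 0.4924i)|101⟩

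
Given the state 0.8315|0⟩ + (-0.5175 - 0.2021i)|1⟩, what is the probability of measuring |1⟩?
0.3087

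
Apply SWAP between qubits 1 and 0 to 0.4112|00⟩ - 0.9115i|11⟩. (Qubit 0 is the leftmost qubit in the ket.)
0.4112|00⟩ - 0.9115i|11⟩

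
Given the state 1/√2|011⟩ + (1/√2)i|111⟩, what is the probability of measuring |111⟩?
1/2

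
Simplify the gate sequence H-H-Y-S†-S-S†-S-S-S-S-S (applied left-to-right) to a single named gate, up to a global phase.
Y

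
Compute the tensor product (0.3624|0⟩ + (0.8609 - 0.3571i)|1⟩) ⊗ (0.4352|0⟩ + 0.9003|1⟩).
0.1577|00⟩ + 0.3263|01⟩ + (0.3747 - 0.1554i)|10⟩ + (0.7751 - 0.3215i)|11⟩

amp(|b₁b₂…⟩) = product of the factor amplitudes for bits b₁, b₂, …; only kets whose every factor amplitude is nonzero survive.
|00⟩: (0.3624)(0.4352) = 0.1577
|01⟩: (0.3624)(0.9003) = 0.3263
|10⟩: (0.8609 - 0.3571i)(0.4352) = (0.3747 - 0.1554i)
|11⟩: (0.8609 - 0.3571i)(0.9003) = (0.7751 - 0.3215i)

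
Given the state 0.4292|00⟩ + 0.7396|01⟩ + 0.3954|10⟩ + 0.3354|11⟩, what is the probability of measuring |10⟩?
0.1563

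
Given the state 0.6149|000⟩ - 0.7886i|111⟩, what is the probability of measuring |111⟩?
0.6219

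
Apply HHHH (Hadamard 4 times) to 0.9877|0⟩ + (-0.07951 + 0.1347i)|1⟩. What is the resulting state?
0.9877|0⟩ + (-0.07951 + 0.1347i)|1⟩

H² = I, so an even number of Hadamards cancels: H^4 = I and the state is unchanged.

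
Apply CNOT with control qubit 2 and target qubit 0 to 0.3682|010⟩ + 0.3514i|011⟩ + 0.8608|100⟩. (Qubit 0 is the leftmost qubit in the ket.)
0.3682|010⟩ + 0.8608|100⟩ + 0.3514i|111⟩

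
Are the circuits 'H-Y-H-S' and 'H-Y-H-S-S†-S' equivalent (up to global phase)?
Yes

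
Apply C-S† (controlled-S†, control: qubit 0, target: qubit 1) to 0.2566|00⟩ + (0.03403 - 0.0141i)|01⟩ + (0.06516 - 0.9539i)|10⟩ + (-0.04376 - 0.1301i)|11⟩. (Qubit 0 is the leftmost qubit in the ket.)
0.2566|00⟩ + (0.03403 - 0.0141i)|01⟩ + (0.06516 - 0.9539i)|10⟩ + (-0.1301 + 0.04376i)|11⟩

C-S† leaves the control-|0⟩ kets |00⟩, |01⟩ unchanged and applies S† to qubit 1 on the control-|1⟩ pair (|10⟩, |11⟩).
S† = [[1, 0], [0, -i]].
With a = amp(|10⟩) = (0.06516 - 0.9539i) and b = amp(|11⟩) = (-0.04376 - 0.1301i):
new amp(|10⟩) = (1)·a = (0.06516 - 0.9539i)
new amp(|11⟩) = (-i)·b = (-0.1301 + 0.04376i)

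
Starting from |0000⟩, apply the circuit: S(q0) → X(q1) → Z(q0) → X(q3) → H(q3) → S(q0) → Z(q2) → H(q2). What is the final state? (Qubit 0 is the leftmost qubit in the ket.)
1/2|0100⟩ - 1/2|0101⟩ + 1/2|0110⟩ - 1/2|0111⟩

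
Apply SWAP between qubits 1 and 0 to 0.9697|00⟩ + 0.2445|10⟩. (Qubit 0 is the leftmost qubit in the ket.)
0.9697|00⟩ + 0.2445|01⟩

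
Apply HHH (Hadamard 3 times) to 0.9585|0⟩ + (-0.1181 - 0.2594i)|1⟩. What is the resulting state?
(0.5943 - 0.1834i)|0⟩ + (0.7613 + 0.1834i)|1⟩

H² = I, so H^3 = H: a single Hadamard. With (a, b) = (0.9585, (-0.1181 - 0.2594i)), H gives ((a + b)/√2, (a − b)/√2) = ((0.5943 - 0.1834i), (0.7613 + 0.1834i)).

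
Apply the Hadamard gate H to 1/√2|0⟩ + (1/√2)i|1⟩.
(1/2 + (1/2)i)|0⟩ + (1/2 - (1/2)i)|1⟩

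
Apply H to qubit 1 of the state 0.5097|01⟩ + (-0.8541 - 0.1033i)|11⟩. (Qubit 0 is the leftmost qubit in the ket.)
0.3604|00⟩ - 0.3604|01⟩ + (-0.6039 - 0.07304i)|10⟩ + (0.6039 + 0.07304i)|11⟩

H on qubit 1 mixes each pair of kets that differ only in qubit 1: amplitudes (a, b) of (|…0…⟩, |…1…⟩) become ((a + b)/√2, (a − b)/√2). Kets absent from the input have amplitude 0.
(|00⟩, |01⟩): (a, b) = (0, 0.5097) → (0.3604, -0.3604)
(|10⟩, |11⟩): (a, b) = (0, (-0.8541 - 0.1033i)) → ((-0.6039 - 0.07304i), (0.6039 + 0.07304i))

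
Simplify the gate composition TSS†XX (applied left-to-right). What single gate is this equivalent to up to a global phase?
T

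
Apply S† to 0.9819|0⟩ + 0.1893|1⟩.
0.9819|0⟩ - 0.1893i|1⟩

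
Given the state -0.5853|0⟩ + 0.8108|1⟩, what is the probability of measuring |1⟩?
0.6574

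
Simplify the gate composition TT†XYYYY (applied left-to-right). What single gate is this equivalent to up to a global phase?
X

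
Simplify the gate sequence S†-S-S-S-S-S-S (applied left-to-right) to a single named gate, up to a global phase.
S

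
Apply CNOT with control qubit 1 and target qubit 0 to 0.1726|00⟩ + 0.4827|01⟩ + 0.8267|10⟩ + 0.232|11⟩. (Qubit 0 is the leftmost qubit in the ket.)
0.1726|00⟩ + 0.232|01⟩ + 0.8267|10⟩ + 0.4827|11⟩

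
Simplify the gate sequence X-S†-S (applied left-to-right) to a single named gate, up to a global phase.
X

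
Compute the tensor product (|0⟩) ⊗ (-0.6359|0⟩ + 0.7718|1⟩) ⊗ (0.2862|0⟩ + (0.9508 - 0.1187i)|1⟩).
-0.182|000⟩ + (-0.6046 + 0.07548i)|001⟩ + 0.2209|010⟩ + (0.7338 - 0.09161i)|011⟩

amp(|b₁b₂…⟩) = product of the factor amplitudes for bits b₁, b₂, …; only kets whose every factor amplitude is nonzero survive.
|000⟩: (1)(-0.6359)(0.2862) = -0.182
|001⟩: (1)(-0.6359)(0.9508 - 0.1187i) = (-0.6046 + 0.07548i)
|010⟩: (1)(0.7718)(0.2862) = 0.2209
|011⟩: (1)(0.7718)(0.9508 - 0.1187i) = (0.7338 - 0.09161i)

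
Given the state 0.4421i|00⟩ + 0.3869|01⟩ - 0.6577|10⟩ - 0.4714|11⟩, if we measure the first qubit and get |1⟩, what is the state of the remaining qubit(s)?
-0.8128|0⟩ - 0.5826|1⟩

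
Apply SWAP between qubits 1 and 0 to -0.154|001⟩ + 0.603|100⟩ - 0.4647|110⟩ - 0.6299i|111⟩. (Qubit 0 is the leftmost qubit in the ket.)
-0.154|001⟩ + 0.603|010⟩ - 0.4647|110⟩ - 0.6299i|111⟩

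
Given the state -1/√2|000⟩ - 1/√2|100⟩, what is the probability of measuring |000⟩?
1/2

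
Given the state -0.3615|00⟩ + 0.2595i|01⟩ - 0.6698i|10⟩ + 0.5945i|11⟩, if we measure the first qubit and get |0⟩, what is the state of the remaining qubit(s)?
-0.8124|0⟩ + 0.5831i|1⟩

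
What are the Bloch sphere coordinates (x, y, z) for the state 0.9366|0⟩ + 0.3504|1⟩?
(0.6564, 0, 0.7544)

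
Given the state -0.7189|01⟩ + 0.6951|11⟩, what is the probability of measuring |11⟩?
0.4832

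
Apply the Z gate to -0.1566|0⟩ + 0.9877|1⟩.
-0.1566|0⟩ - 0.9877|1⟩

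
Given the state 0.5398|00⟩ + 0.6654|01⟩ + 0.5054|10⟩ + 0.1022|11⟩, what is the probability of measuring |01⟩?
0.4428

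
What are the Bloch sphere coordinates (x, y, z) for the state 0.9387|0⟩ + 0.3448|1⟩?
(0.6473, 0, 0.7623)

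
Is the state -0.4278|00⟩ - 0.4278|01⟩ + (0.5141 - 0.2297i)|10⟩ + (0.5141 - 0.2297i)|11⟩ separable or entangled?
Separable

Writing the state as a|00⟩ + b|01⟩ + c|10⟩ + d|11⟩, it is a product state iff ad − bc = 0.
Here (a, b, c, d) = (-0.4278, -0.4278, (0.5141 - 0.2297i), (0.5141 - 0.2297i)): ad − bc = (-0.4278)(0.5141 - 0.2297i) − (-0.4278)(0.5141 - 0.2297i) = 0, so the state is separable.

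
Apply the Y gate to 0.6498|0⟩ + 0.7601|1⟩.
-0.7601i|0⟩ + 0.6498i|1⟩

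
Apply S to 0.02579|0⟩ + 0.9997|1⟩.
0.02579|0⟩ + 0.9997i|1⟩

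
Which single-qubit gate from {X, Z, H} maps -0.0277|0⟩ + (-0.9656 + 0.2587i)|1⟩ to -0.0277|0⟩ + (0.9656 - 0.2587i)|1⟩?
Z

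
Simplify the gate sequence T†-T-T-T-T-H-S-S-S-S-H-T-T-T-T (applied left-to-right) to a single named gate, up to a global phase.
T†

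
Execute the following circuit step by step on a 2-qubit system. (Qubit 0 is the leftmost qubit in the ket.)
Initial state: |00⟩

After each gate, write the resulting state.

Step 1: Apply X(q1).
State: |01⟩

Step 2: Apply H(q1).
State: 1/√2|00⟩ - 1/√2|01⟩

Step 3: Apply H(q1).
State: |01⟩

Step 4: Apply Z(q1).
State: -|01⟩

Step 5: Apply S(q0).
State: -|01⟩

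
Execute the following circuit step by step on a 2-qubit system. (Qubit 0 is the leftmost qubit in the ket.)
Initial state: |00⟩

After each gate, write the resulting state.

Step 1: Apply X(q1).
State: |01⟩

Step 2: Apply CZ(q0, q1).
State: |01⟩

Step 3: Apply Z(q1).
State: -|01⟩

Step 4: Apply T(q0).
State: -|01⟩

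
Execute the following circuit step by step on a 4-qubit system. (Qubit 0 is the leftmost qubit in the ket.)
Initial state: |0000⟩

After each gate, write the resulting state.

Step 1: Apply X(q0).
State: |1000⟩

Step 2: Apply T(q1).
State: |1000⟩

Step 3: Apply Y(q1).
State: i|1100⟩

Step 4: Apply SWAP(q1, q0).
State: i|1100⟩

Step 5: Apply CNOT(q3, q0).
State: i|1100⟩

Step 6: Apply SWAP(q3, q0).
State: i|0101⟩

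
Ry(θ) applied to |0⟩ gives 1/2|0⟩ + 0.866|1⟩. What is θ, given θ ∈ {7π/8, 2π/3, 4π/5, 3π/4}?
2π/3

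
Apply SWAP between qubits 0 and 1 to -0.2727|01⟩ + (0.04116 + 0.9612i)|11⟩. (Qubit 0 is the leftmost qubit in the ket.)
-0.2727|10⟩ + (0.04116 + 0.9612i)|11⟩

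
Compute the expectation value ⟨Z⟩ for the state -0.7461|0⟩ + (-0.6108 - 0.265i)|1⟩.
0.1134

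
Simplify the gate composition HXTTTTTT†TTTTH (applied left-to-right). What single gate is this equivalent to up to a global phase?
Z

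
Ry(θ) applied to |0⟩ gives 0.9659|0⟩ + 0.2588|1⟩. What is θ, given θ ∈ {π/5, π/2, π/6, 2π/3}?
π/6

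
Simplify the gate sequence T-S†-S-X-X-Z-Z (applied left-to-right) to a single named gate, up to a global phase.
T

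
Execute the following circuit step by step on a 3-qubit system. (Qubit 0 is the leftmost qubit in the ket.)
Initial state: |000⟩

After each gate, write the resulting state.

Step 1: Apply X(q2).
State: |001⟩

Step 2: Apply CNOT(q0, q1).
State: |001⟩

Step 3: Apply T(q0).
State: |001⟩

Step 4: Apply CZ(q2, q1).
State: |001⟩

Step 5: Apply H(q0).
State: 1/√2|001⟩ + 1/√2|101⟩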